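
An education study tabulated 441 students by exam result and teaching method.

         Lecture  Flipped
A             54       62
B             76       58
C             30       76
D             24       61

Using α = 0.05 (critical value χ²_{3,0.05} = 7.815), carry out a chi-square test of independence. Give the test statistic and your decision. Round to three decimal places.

27.713; reject H₀

Row totals: 116, 134, 106, 85. Column totals: 184, 257. Grand total N = 441.
Expected counts (row total × column total / N):
  A, Lecture: 116×184/441 = 48.3991
  A, Flipped: 116×257/441 = 67.6009
  B, Lecture: 134×184/441 = 55.9093
  B, Flipped: 134×257/441 = 78.0907
  C, Lecture: 106×184/441 = 44.2268
  C, Flipped: 106×257/441 = 61.7732
  D, Lecture: 85×184/441 = 35.4649
  D, Flipped: 85×257/441 = 49.5351
Contributions (O − E)²/E:
  (54 − 48.3991)²/48.3991 = 0.6482
  (62 − 67.6009)²/67.6009 = 0.4640
  (76 − 55.9093)²/55.9093 = 7.2195
  (58 − 78.0907)²/78.0907 = 5.1688
  (30 − 44.2268)²/44.2268 = 4.5765
  (76 − 61.7732)²/61.7732 = 3.2765
  (24 − 35.4649)²/35.4649 = 3.7063
  (61 − 49.5351)²/49.5351 = 2.6536
χ² = 0.6482 + 0.4640 + 7.2195 + 5.1688 + 4.5765 + 3.2765 + 3.7063 + 2.6536 = 27.713
df = (4−1)(2−1) = 3. Since 27.713 > 7.815, reject the null hypothesis of independence at α = 0.05.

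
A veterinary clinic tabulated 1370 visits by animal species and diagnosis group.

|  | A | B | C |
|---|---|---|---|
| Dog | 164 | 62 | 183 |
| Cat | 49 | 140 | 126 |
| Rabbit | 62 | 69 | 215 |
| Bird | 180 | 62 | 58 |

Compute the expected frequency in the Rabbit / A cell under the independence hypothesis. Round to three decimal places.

Row total (Rabbit) = 346; column total (A) = 455; grand total N = 1370.
Expected count = (row total × column total) / N = 346 × 455 / 1370 = 114.912.

114.912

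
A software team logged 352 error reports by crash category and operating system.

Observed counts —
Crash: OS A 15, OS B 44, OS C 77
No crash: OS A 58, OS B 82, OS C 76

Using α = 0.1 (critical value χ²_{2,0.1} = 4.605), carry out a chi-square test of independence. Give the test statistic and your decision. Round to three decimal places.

19.628; reject H₀

Row totals: 136, 216. Column totals: 73, 126, 153. Grand total N = 352.
Expected counts (row total × column total / N):
  Crash, OS A: 136×73/352 = 28.2045
  Crash, OS B: 136×126/352 = 48.6818
  Crash, OS C: 136×153/352 = 59.1136
  No crash, OS A: 216×73/352 = 44.7955
  No crash, OS B: 216×126/352 = 77.3182
  No crash, OS C: 216×153/352 = 93.8864
Contributions (O − E)²/E:
  (15 − 28.2045)²/28.2045 = 6.1820
  (44 − 48.6818)²/48.6818 = 0.4503
  (77 − 59.1136)²/59.1136 = 5.4120
  (58 − 44.7955)²/44.7955 = 3.8923
  (82 − 77.3182)²/77.3182 = 0.2835
  (76 − 93.8864)²/93.8864 = 3.4076
χ² = 6.1820 + 0.4503 + 5.4120 + 3.8923 + 0.2835 + 3.4076 = 19.628
df = (2−1)(3−1) = 2. Since 19.628 > 4.605, reject the null hypothesis of independence at α = 0.1.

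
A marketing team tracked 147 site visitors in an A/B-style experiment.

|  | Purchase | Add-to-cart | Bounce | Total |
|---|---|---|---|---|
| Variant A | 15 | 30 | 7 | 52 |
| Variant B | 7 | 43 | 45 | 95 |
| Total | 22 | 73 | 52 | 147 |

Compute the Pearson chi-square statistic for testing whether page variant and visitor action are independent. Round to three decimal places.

22.325

Grand total N = 147.
Expected counts (row total × column total / N):
  Variant A, Purchase: 52×22/147 = 7.78231
  Variant A, Add-to-cart: 52×73/147 = 25.82313
  Variant A, Bounce: 52×52/147 = 18.39456
  Variant B, Purchase: 95×22/147 = 14.21769
  Variant B, Add-to-cart: 95×73/147 = 47.17687
  Variant B, Bounce: 95×52/147 = 33.60544
Contributions (O − E)²/E:
  (15 − 7.78231)²/7.78231 = 6.6940
  (30 − 25.82313)²/25.82313 = 0.6756
  (7 − 18.39456)²/18.39456 = 7.0584
  (7 − 14.21769)²/14.21769 = 3.6641
  (43 − 47.17687)²/47.17687 = 0.3698
  (45 − 33.60544)²/33.60544 = 3.8635
χ² = 6.6940 + 0.6756 + 7.0584 + 3.6641 + 0.3698 + 3.8635 = 22.325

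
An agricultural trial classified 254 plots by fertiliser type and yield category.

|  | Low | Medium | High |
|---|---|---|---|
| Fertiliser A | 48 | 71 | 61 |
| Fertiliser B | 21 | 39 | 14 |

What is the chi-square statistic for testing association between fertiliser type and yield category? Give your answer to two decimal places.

Row totals: 180, 74. Column totals: 69, 110, 75. Grand total N = 254.
Expected counts (row total × column total / N):
  Fertiliser A, Low: 180×69/254 = 48.898
  Fertiliser A, Medium: 180×110/254 = 77.953
  Fertiliser A, High: 180×75/254 = 53.150
  Fertiliser B, Low: 74×69/254 = 20.102
  Fertiliser B, Medium: 74×110/254 = 32.047
  Fertiliser B, High: 74×75/254 = 21.850
Contributions (O − E)²/E:
  (48 − 48.898)²/48.898 = 0.0165
  (71 − 77.953)²/77.953 = 0.6202
  (61 − 53.150)²/53.150 = 1.1594
  (21 − 20.102)²/20.102 = 0.0401
  (39 − 32.047)²/32.047 = 1.5085
  (14 − 21.850)²/21.850 = 2.8203
χ² = 0.0165 + 0.6202 + 1.1594 + 0.0401 + 1.5085 + 2.8203 = 6.17

6.17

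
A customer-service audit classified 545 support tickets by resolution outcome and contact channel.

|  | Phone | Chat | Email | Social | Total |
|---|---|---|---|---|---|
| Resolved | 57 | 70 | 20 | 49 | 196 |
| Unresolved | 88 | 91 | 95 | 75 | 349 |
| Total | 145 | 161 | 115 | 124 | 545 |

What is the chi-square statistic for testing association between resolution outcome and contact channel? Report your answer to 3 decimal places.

Grand total N = 545.
Expected counts (row total × column total / N):
  Resolved, Phone: 196×145/545 = 52.1468
  Resolved, Chat: 196×161/545 = 57.9009
  Resolved, Email: 196×115/545 = 41.3578
  Resolved, Social: 196×124/545 = 44.5945
  Unresolved, Phone: 349×145/545 = 92.8532
  Unresolved, Chat: 349×161/545 = 103.0991
  Unresolved, Email: 349×115/545 = 73.6422
  Unresolved, Social: 349×124/545 = 79.4055
Contributions (O − E)²/E:
  (57 − 52.1468)²/52.1468 = 0.4517
  (70 − 57.9009)²/57.9009 = 2.5283
  (20 − 41.3578)²/41.3578 = 11.0295
  (49 − 44.5945)²/44.5945 = 0.4352
  (88 − 92.8532)²/92.8532 = 0.2537
  (91 − 103.0991)²/103.0991 = 1.4199
  (95 − 73.6422)²/73.6422 = 6.1942
  (75 − 79.4055)²/79.4055 = 0.2444
χ² = 0.4517 + 2.5283 + 11.0295 + 0.4352 + 0.2537 + 1.4199 + 6.1942 + 0.2444 = 22.557

22.557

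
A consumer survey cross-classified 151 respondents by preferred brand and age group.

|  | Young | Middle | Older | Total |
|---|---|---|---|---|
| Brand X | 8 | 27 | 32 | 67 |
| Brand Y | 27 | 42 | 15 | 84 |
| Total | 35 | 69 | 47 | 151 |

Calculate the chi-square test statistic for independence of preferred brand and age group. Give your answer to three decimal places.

Grand total N = 151.
Expected counts (row total × column total / N):
  Brand X, Young: 67×35/151 = 15.5298
  Brand X, Middle: 67×69/151 = 30.6159
  Brand X, Older: 67×47/151 = 20.8543
  Brand Y, Young: 84×35/151 = 19.4702
  Brand Y, Middle: 84×69/151 = 38.3841
  Brand Y, Older: 84×47/151 = 26.1457
Contributions (O − E)²/E:
  (8 − 15.5298)²/15.5298 = 3.6509
  (27 − 30.6159)²/30.6159 = 0.4271
  (32 − 20.8543)²/20.8543 = 5.9569
  (27 − 19.4702)²/19.4702 = 2.9120
  (42 − 38.3841)²/38.3841 = 0.3406
  (15 − 26.1457)²/26.1457 = 4.7513
χ² = 3.6509 + 0.4271 + 5.9569 + 2.9120 + 0.3406 + 4.7513 = 18.039

18.039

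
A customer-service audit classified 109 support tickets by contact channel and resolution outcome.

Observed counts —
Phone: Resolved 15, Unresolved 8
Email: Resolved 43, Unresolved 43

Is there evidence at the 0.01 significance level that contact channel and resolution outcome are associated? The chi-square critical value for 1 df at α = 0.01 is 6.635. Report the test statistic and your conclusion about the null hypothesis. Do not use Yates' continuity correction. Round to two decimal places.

1.69; fail to reject H₀

Row totals: 23, 86. Column totals: 58, 51. Grand total N = 109.
Expected counts (row total × column total / N):
  Phone, Resolved: 23×58/109 = 12.239
  Phone, Unresolved: 23×51/109 = 10.761
  Email, Resolved: 86×58/109 = 45.761
  Email, Unresolved: 86×51/109 = 40.239
Contributions (O − E)²/E:
  (15 − 12.239)²/12.239 = 0.6229
  (8 − 10.761)²/10.761 = 0.7084
  (43 − 45.761)²/45.761 = 0.1666
  (43 − 40.239)²/40.239 = 0.1894
χ² = 0.6229 + 0.7084 + 0.1666 + 0.1894 = 1.69
df = (2−1)(2−1) = 1. Since 1.69 < 6.635, fail to reject the null hypothesis of independence at α = 0.01.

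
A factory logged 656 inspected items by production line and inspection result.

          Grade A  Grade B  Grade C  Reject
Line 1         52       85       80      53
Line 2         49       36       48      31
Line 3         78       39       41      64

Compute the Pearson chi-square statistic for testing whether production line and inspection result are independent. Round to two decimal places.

Row totals: 270, 164, 222. Column totals: 179, 160, 169, 148. Grand total N = 656.
Expected counts (row total × column total / N):
  Line 1, Grade A: 270×179/656 = 73.674
  Line 1, Grade B: 270×160/656 = 65.854
  Line 1, Grade C: 270×169/656 = 69.558
  Line 1, Reject: 270×148/656 = 60.915
  Line 2, Grade A: 164×179/656 = 44.750
  Line 2, Grade B: 164×160/656 = 40.000
  Line 2, Grade C: 164×169/656 = 42.250
  Line 2, Reject: 164×148/656 = 37.000
  Line 3, Grade A: 222×179/656 = 60.576
  Line 3, Grade B: 222×160/656 = 54.146
  Line 3, Grade C: 222×169/656 = 57.192
  Line 3, Reject: 222×148/656 = 50.085
Contributions (O − E)²/E:
  (52 − 73.674)²/73.674 = 6.3762
  (85 − 65.854)²/65.854 = 5.5664
  (80 − 69.558)²/69.558 = 1.5675
  (53 − 60.915)²/60.915 = 1.0284
  (49 − 44.750)²/44.750 = 0.4036
  (36 − 40.000)²/40.000 = 0.4000
  (48 − 42.250)²/42.250 = 0.7825
  (31 − 37.000)²/37.000 = 0.9730
  (78 − 60.576)²/60.576 = 5.0118
  (39 − 54.146)²/54.146 = 4.2367
  (41 − 57.192)²/57.192 = 4.5842
  (64 − 50.085)²/50.085 = 3.8660
χ² = 6.3762 + 5.5664 + 1.5675 + 1.0284 + 0.4036 + 0.4000 + 0.7825 + 0.9730 + 5.0118 + 4.2367 + 4.5842 + 3.8660 = 34.80

34.80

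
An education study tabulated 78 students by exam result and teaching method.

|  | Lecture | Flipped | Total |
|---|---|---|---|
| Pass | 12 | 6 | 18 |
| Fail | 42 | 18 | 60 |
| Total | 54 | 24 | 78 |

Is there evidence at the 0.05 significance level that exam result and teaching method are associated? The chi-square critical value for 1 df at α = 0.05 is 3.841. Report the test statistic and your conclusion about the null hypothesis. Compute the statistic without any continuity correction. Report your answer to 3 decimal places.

Grand total N = 78.
Expected counts (row total × column total / N):
  Pass, Lecture: 18×54/78 = 12.4615
  Pass, Flipped: 18×24/78 = 5.5385
  Fail, Lecture: 60×54/78 = 41.5385
  Fail, Flipped: 60×24/78 = 18.4615
Contributions (O − E)²/E:
  (12 − 12.4615)²/12.4615 = 0.0171
  (6 − 5.5385)²/5.5385 = 0.0385
  (42 − 41.5385)²/41.5385 = 0.0051
  (18 − 18.4615)²/18.4615 = 0.0115
χ² = 0.0171 + 0.0385 + 0.0051 + 0.0115 = 0.072
df = (2−1)(2−1) = 1. Since 0.072 < 3.841, fail to reject the null hypothesis of independence at α = 0.05.

0.072; fail to reject H₀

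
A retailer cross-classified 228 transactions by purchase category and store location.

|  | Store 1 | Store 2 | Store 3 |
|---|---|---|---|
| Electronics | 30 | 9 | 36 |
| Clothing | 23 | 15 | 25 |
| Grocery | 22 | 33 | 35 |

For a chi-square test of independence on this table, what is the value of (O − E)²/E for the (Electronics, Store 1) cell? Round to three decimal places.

1.151

Row total (Electronics) = 75; column total (Store 1) = 75; N = 228.
Expected count E = 75 × 75 / 228 = 24.6711.
Contribution = (O − E)²/E = (30 − 24.6711)² / 24.6711 = 1.151.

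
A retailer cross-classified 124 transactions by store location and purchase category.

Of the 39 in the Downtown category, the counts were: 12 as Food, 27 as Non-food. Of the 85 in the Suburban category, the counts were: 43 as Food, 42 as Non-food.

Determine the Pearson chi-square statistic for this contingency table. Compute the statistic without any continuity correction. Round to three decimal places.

Row totals: 39, 85. Column totals: 55, 69. Grand total N = 124.
Expected counts (row total × column total / N):
  Downtown, Food: 39×55/124 = 17.2984
  Downtown, Non-food: 39×69/124 = 21.7016
  Suburban, Food: 85×55/124 = 37.7016
  Suburban, Non-food: 85×69/124 = 47.2984
Contributions (O − E)²/E:
  (12 − 17.2984)²/17.2984 = 1.6229
  (27 − 21.7016)²/21.7016 = 1.2936
  (43 − 37.7016)²/37.7016 = 0.7446
  (42 − 47.2984)²/47.2984 = 0.5935
χ² = 1.6229 + 1.2936 + 0.7446 + 0.5935 = 4.255

4.255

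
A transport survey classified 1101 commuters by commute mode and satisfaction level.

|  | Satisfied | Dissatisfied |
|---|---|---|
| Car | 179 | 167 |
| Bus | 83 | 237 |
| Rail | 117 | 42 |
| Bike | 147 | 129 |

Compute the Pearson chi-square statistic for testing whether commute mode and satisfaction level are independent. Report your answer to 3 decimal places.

Row totals: 346, 320, 159, 276. Column totals: 526, 575. Grand total N = 1101.
Expected counts (row total × column total / N):
  Car, Satisfied: 346×526/1101 = 165.3006
  Car, Dissatisfied: 346×575/1101 = 180.6994
  Bus, Satisfied: 320×526/1101 = 152.8792
  Bus, Dissatisfied: 320×575/1101 = 167.1208
  Rail, Satisfied: 159×526/1101 = 75.9619
  Rail, Dissatisfied: 159×575/1101 = 83.0381
  Bike, Satisfied: 276×526/1101 = 131.8583
  Bike, Dissatisfied: 276×575/1101 = 144.1417
Contributions (O − E)²/E:
  (179 − 165.3006)²/165.3006 = 1.1353
  (167 − 180.6994)²/180.6994 = 1.0386
  (83 − 152.8792)²/152.8792 = 31.9409
  (237 − 167.1208)²/167.1208 = 29.2190
  (117 − 75.9619)²/75.9619 = 22.1707
  (42 − 83.0381)²/83.0381 = 20.2814
  (147 − 131.8583)²/131.8583 = 1.7388
  (129 − 144.1417)²/144.1417 = 1.5906
χ² = 1.1353 + 1.0386 + 31.9409 + 29.2190 + 22.1707 + 20.2814 + 1.7388 + 1.5906 = 109.115

109.115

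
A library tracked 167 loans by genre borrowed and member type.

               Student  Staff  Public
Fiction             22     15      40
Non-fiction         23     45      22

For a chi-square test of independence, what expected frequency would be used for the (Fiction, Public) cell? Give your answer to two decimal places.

28.59

Row total (Fiction) = 77; column total (Public) = 62; grand total N = 167.
Expected count = (row total × column total) / N = 77 × 62 / 167 = 28.59.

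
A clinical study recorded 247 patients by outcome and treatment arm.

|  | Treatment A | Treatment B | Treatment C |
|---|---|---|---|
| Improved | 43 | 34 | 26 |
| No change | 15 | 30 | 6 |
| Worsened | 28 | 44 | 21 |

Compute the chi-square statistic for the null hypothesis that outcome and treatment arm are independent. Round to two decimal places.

Row totals: 103, 51, 93. Column totals: 86, 108, 53. Grand total N = 247.
Expected counts (row total × column total / N):
  Improved, Treatment A: 103×86/247 = 35.862
  Improved, Treatment B: 103×108/247 = 45.036
  Improved, Treatment C: 103×53/247 = 22.101
  No change, Treatment A: 51×86/247 = 17.757
  No change, Treatment B: 51×108/247 = 22.300
  No change, Treatment C: 51×53/247 = 10.943
  Worsened, Treatment A: 93×86/247 = 32.381
  Worsened, Treatment B: 93×108/247 = 40.664
  Worsened, Treatment C: 93×53/247 = 19.955
Contributions (O − E)²/E:
  (43 − 35.862)²/35.862 = 1.4208
  (34 − 45.036)²/45.036 = 2.7044
  (26 − 22.101)²/22.101 = 0.6879
  (15 − 17.757)²/17.757 = 0.4281
  (30 − 22.300)²/22.300 = 2.6587
  (6 − 10.943)²/10.943 = 2.2328
  (28 − 32.381)²/32.381 = 0.5927
  (44 − 40.664)²/40.664 = 0.2737
  (21 − 19.955)²/19.955 = 0.0547
χ² = 1.4208 + 2.7044 + 0.6879 + 0.4281 + 2.6587 + 2.2328 + 0.5927 + 0.2737 + 0.0547 = 11.05

11.05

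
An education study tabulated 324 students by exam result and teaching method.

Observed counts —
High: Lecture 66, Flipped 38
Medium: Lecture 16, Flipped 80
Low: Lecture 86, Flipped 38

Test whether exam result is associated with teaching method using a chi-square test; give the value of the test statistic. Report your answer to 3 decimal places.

Row totals: 104, 96, 124. Column totals: 168, 156. Grand total N = 324.
Expected counts (row total × column total / N):
  High, Lecture: 104×168/324 = 53.9259
  High, Flipped: 104×156/324 = 50.0741
  Medium, Lecture: 96×168/324 = 49.7778
  Medium, Flipped: 96×156/324 = 46.2222
  Low, Lecture: 124×168/324 = 64.2963
  Low, Flipped: 124×156/324 = 59.7037
Contributions (O − E)²/E:
  (66 − 53.9259)²/53.9259 = 2.7034
  (38 − 50.0741)²/50.0741 = 2.9114
  (16 − 49.7778)²/49.7778 = 22.9207
  (80 − 46.2222)²/46.2222 = 24.6838
  (86 − 64.2963)²/64.2963 = 7.3262
  (38 − 59.7037)²/59.7037 = 7.8898
χ² = 2.7034 + 2.9114 + 22.9207 + 24.6838 + 7.3262 + 7.8898 = 68.435

68.435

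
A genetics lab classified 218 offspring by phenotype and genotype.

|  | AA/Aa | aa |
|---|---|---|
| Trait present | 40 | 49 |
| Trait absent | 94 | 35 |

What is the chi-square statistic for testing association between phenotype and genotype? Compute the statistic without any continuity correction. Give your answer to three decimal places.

Row totals: 89, 129. Column totals: 134, 84. Grand total N = 218.
Expected counts (row total × column total / N):
  Trait present, AA/Aa: 89×134/218 = 54.7064
  Trait present, aa: 89×84/218 = 34.2936
  Trait absent, AA/Aa: 129×134/218 = 79.2936
  Trait absent, aa: 129×84/218 = 49.7064
Contributions (O − E)²/E:
  (40 − 54.7064)²/54.7064 = 3.9534
  (49 − 34.2936)²/34.2936 = 6.3067
  (94 − 79.2936)²/79.2936 = 2.7276
  (35 − 49.7064)²/49.7064 = 4.3511
χ² = 3.9534 + 6.3067 + 2.7276 + 4.3511 = 17.339

17.339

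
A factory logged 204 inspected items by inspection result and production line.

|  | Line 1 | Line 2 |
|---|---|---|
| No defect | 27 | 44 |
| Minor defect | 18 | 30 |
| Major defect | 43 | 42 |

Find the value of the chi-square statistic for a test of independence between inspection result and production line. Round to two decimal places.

3.30

Row totals: 71, 48, 85. Column totals: 88, 116. Grand total N = 204.
Expected counts (row total × column total / N):
  No defect, Line 1: 71×88/204 = 30.627
  No defect, Line 2: 71×116/204 = 40.373
  Minor defect, Line 1: 48×88/204 = 20.706
  Minor defect, Line 2: 48×116/204 = 27.294
  Major defect, Line 1: 85×88/204 = 36.667
  Major defect, Line 2: 85×116/204 = 48.333
Contributions (O − E)²/E:
  (27 − 30.627)²/30.627 = 0.4295
  (44 − 40.373)²/40.373 = 0.3258
  (18 − 20.706)²/20.706 = 0.3536
  (30 − 27.294)²/27.294 = 0.2683
  (43 − 36.667)²/36.667 = 1.0938
  (42 − 48.333)²/48.333 = 0.8298
χ² = 0.4295 + 0.3258 + 0.3536 + 0.2683 + 1.0938 + 0.8298 = 3.30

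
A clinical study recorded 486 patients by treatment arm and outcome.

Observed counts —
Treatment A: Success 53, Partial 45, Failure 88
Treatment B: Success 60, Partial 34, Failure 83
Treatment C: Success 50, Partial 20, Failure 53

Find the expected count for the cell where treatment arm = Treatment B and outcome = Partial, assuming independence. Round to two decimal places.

36.06

Row total (Treatment B) = 177; column total (Partial) = 99; grand total N = 486.
Expected count = (row total × column total) / N = 177 × 99 / 486 = 36.06.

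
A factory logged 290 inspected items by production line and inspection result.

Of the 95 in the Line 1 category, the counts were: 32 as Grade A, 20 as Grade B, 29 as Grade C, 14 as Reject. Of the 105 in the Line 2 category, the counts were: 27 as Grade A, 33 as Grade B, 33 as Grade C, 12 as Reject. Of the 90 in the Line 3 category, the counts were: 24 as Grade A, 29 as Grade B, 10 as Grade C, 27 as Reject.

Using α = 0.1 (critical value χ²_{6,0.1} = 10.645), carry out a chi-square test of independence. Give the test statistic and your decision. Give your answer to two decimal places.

23.92; reject H₀

Row totals: 95, 105, 90. Column totals: 83, 82, 72, 53. Grand total N = 290.
Expected counts (row total × column total / N):
  Line 1, Grade A: 95×83/290 = 27.190
  Line 1, Grade B: 95×82/290 = 26.862
  Line 1, Grade C: 95×72/290 = 23.586
  Line 1, Reject: 95×53/290 = 17.362
  Line 2, Grade A: 105×83/290 = 30.052
  Line 2, Grade B: 105×82/290 = 29.690
  Line 2, Grade C: 105×72/290 = 26.069
  Line 2, Reject: 105×53/290 = 19.190
  Line 3, Grade A: 90×83/290 = 25.759
  Line 3, Grade B: 90×82/290 = 25.448
  Line 3, Grade C: 90×72/290 = 22.345
  Line 3, Reject: 90×53/290 = 16.448
Contributions (O − E)²/E:
  (32 − 27.190)²/27.190 = 0.8509
  (20 − 26.862)²/26.862 = 1.7529
  (29 − 23.586)²/23.586 = 1.2427
  (14 − 17.362)²/17.362 = 0.6510
  (27 − 30.052)²/30.052 = 0.3100
  (33 − 29.690)²/29.690 = 0.3690
  (33 − 26.069)²/26.069 = 1.8428
  (12 − 19.190)²/19.190 = 2.6939
  (24 − 25.759)²/25.759 = 0.1201
  (29 − 25.448)²/25.448 = 0.4958
  (10 − 22.345)²/22.345 = 6.8203
  (27 − 16.448)²/16.448 = 6.7695
χ² = 0.8509 + 1.7529 + 1.2427 + 0.6510 + 0.3100 + 0.3690 + 1.8428 + 2.6939 + 0.1201 + 0.4958 + 6.8203 + 6.7695 = 23.92
df = (3−1)(4−1) = 6. Since 23.92 > 10.645, reject the null hypothesis of independence at α = 0.1.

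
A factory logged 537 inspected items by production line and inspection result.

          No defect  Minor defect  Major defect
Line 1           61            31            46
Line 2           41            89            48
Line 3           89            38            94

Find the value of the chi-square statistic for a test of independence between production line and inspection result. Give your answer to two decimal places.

Row totals: 138, 178, 221. Column totals: 191, 158, 188. Grand total N = 537.
Expected counts (row total × column total / N):
  Line 1, No defect: 138×191/537 = 49.084
  Line 1, Minor defect: 138×158/537 = 40.603
  Line 1, Major defect: 138×188/537 = 48.313
  Line 2, No defect: 178×191/537 = 63.311
  Line 2, Minor defect: 178×158/537 = 52.372
  Line 2, Major defect: 178×188/537 = 62.317
  Line 3, No defect: 221×191/537 = 78.605
  Line 3, Minor defect: 221×158/537 = 65.024
  Line 3, Major defect: 221×188/537 = 77.371
Contributions (O − E)²/E:
  (61 − 49.084)²/49.084 = 2.8928
  (31 − 40.603)²/40.603 = 2.2712
  (46 − 48.313)²/48.313 = 0.1107
  (41 − 63.311)²/63.311 = 7.8625
  (89 − 52.372)²/52.372 = 25.6169
  (48 − 62.317)²/62.317 = 3.2893
  (89 − 78.605)²/78.605 = 1.3747
  (38 − 65.024)²/65.024 = 11.2312
  (94 − 77.371)²/77.371 = 3.5740
χ² = 2.8928 + 2.2712 + 0.1107 + 7.8625 + 25.6169 + 3.2893 + 1.3747 + 11.2312 + 3.5740 = 58.22

58.22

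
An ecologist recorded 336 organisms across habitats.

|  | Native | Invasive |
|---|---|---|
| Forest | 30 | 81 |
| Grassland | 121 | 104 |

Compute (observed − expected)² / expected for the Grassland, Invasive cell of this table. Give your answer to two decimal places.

3.19

Row total (Grassland) = 225; column total (Invasive) = 185; N = 336.
Expected count E = 225 × 185 / 336 = 123.884.
Contribution = (O − E)²/E = (104 − 123.884)² / 123.884 = 3.19.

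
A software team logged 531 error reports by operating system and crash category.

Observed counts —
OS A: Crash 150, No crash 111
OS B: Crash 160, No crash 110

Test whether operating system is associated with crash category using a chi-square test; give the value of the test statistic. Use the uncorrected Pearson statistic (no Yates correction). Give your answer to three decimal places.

Row totals: 261, 270. Column totals: 310, 221. Grand total N = 531.
Expected counts (row total × column total / N):
  OS A, Crash: 261×310/531 = 152.3729
  OS A, No crash: 261×221/531 = 108.6271
  OS B, Crash: 270×310/531 = 157.6271
  OS B, No crash: 270×221/531 = 112.3729
Contributions (O − E)²/E:
  (150 − 152.3729)²/152.3729 = 0.0370
  (111 − 108.6271)²/108.6271 = 0.0518
  (160 − 157.6271)²/157.6271 = 0.0357
  (110 − 112.3729)²/112.3729 = 0.0501
χ² = 0.0370 + 0.0518 + 0.0357 + 0.0501 = 0.175

0.175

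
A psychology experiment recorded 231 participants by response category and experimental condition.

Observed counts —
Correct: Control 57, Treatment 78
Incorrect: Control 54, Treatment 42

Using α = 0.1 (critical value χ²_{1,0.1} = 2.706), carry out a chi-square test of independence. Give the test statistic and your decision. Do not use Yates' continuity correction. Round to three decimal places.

Row totals: 135, 96. Column totals: 111, 120. Grand total N = 231.
Expected counts (row total × column total / N):
  Correct, Control: 135×111/231 = 64.8701
  Correct, Treatment: 135×120/231 = 70.1299
  Incorrect, Control: 96×111/231 = 46.1299
  Incorrect, Treatment: 96×120/231 = 49.8701
Contributions (O − E)²/E:
  (57 − 64.8701)²/64.8701 = 0.9548
  (78 − 70.1299)²/70.1299 = 0.8832
  (54 − 46.1299)²/46.1299 = 1.3427
  (42 − 49.8701)²/49.8701 = 1.2420
χ² = 0.9548 + 0.8832 + 1.3427 + 1.2420 = 4.423
df = (2−1)(2−1) = 1. Since 4.423 > 2.706, reject the null hypothesis of independence at α = 0.1.

4.423; reject H₀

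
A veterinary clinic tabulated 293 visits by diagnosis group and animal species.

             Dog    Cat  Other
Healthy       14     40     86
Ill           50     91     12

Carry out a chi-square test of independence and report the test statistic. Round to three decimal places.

Row totals: 140, 153. Column totals: 64, 131, 98. Grand total N = 293.
Expected counts (row total × column total / N):
  Healthy, Dog: 140×64/293 = 30.5802
  Healthy, Cat: 140×131/293 = 62.5939
  Healthy, Other: 140×98/293 = 46.8259
  Ill, Dog: 153×64/293 = 33.4198
  Ill, Cat: 153×131/293 = 68.4061
  Ill, Other: 153×98/293 = 51.1741
Contributions (O − E)²/E:
  (14 − 30.5802)²/30.5802 = 8.9896
  (40 − 62.5939)²/62.5939 = 8.1555
  (86 − 46.8259)²/46.8259 = 32.7727
  (50 − 33.4198)²/33.4198 = 8.2258
  (91 − 68.4061)²/68.4061 = 7.4626
  (12 − 51.1741)²/51.1741 = 29.9880
χ² = 8.9896 + 8.1555 + 32.7727 + 8.2258 + 7.4626 + 29.9880 = 95.594

95.594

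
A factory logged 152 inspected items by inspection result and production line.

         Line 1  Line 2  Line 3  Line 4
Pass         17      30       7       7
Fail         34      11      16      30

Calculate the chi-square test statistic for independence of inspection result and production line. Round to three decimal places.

Row totals: 61, 91. Column totals: 51, 41, 23, 37. Grand total N = 152.
Expected counts (row total × column total / N):
  Pass, Line 1: 61×51/152 = 20.46711
  Pass, Line 2: 61×41/152 = 16.45395
  Pass, Line 3: 61×23/152 = 9.23026
  Pass, Line 4: 61×37/152 = 14.84868
  Fail, Line 1: 91×51/152 = 30.53289
  Fail, Line 2: 91×41/152 = 24.54605
  Fail, Line 3: 91×23/152 = 13.76974
  Fail, Line 4: 91×37/152 = 22.15132
Contributions (O − E)²/E:
  (17 − 20.46711)²/20.46711 = 0.5873
  (30 − 16.45395)²/16.45395 = 11.1521
  (7 − 9.23026)²/9.23026 = 0.5389
  (7 − 14.84868)²/14.84868 = 4.1486
  (34 − 30.53289)²/30.53289 = 0.3937
  (11 − 24.54605)²/24.54605 = 7.4756
  (16 − 13.76974)²/13.76974 = 0.3612
  (30 − 22.15132)²/22.15132 = 2.7810
χ² = 0.5873 + 11.1521 + 0.5389 + 4.1486 + 0.3937 + 7.4756 + 0.3612 + 2.7810 = 27.438

27.438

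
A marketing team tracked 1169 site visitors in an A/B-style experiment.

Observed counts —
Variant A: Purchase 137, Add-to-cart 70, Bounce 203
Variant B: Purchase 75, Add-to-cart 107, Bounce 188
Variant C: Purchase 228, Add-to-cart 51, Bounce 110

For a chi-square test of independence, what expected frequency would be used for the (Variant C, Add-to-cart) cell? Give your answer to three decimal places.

Row total (Variant C) = 389; column total (Add-to-cart) = 228; grand total N = 1169.
Expected count = (row total × column total) / N = 389 × 228 / 1169 = 75.870.

75.870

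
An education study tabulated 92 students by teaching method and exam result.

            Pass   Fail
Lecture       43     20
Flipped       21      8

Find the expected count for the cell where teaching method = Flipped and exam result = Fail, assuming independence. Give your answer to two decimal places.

Row total (Flipped) = 29; column total (Fail) = 28; grand total N = 92.
Expected count = (row total × column total) / N = 29 × 28 / 92 = 8.83.

8.83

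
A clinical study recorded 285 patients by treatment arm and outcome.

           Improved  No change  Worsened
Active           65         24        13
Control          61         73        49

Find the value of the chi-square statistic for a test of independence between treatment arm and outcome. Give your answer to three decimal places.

Row totals: 102, 183. Column totals: 126, 97, 62. Grand total N = 285.
Expected counts (row total × column total / N):
  Active, Improved: 102×126/285 = 45.0947
  Active, No change: 102×97/285 = 34.7158
  Active, Worsened: 102×62/285 = 22.1895
  Control, Improved: 183×126/285 = 80.9053
  Control, No change: 183×97/285 = 62.2842
  Control, Worsened: 183×62/285 = 39.8105
Contributions (O − E)²/E:
  (65 − 45.0947)²/45.0947 = 8.7864
  (24 − 34.7158)²/34.7158 = 3.3077
  (13 − 22.1895)²/22.1895 = 3.8057
  (61 − 80.9053)²/80.9053 = 4.8973
  (73 − 62.2842)²/62.2842 = 1.8436
  (49 − 39.8105)²/39.8105 = 2.1212
χ² = 8.7864 + 3.3077 + 3.8057 + 4.8973 + 1.8436 + 2.1212 = 24.762

24.762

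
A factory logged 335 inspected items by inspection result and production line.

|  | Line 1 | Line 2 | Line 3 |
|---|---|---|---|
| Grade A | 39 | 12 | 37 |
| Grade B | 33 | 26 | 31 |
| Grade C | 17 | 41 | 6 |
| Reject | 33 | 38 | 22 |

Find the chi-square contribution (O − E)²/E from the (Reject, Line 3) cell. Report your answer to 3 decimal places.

Row total (Reject) = 93; column total (Line 3) = 96; N = 335.
Expected count E = 93 × 96 / 335 = 26.6507.
Contribution = (O − E)²/E = (22 − 26.6507)² / 26.6507 = 0.812.

0.812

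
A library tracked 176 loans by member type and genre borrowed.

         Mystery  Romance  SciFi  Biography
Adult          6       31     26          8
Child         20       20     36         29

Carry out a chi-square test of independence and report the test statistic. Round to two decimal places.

Row totals: 71, 105. Column totals: 26, 51, 62, 37. Grand total N = 176.
Expected counts (row total × column total / N):
  Adult, Mystery: 71×26/176 = 10.489
  Adult, Romance: 71×51/176 = 20.574
  Adult, SciFi: 71×62/176 = 25.011
  Adult, Biography: 71×37/176 = 14.926
  Child, Mystery: 105×26/176 = 15.511
  Child, Romance: 105×51/176 = 30.426
  Child, SciFi: 105×62/176 = 36.989
  Child, Biography: 105×37/176 = 22.074
Contributions (O − E)²/E:
  (6 − 10.489)²/10.489 = 1.9212
  (31 − 20.574)²/20.574 = 5.2834
  (26 − 25.011)²/25.011 = 0.0391
  (8 − 14.926)²/14.926 = 3.2138
  (20 − 15.511)²/15.511 = 1.2992
  (20 − 30.426)²/30.426 = 3.5727
  (36 − 36.989)²/36.989 = 0.0264
  (29 − 22.074)²/22.074 = 2.1731
χ² = 1.9212 + 5.2834 + 0.0391 + 3.2138 + 1.2992 + 3.5727 + 0.0264 + 2.1731 = 17.53

17.53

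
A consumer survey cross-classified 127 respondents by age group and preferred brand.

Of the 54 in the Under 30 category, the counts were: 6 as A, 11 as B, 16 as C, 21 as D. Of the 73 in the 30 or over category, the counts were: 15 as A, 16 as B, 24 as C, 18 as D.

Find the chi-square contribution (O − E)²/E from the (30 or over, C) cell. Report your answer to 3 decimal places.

Row total (30 or over) = 73; column total (C) = 40; N = 127.
Expected count E = 73 × 40 / 127 = 22.9921.
Contribution = (O − E)²/E = (24 − 22.9921)² / 22.9921 = 0.044.

0.044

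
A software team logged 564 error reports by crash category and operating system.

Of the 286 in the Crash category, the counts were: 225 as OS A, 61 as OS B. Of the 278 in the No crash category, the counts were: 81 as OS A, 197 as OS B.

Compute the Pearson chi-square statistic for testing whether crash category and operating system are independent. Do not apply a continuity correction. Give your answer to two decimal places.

Row totals: 286, 278. Column totals: 306, 258. Grand total N = 564.
Expected counts (row total × column total / N):
  Crash, OS A: 286×306/564 = 155.1702
  Crash, OS B: 286×258/564 = 130.8298
  No crash, OS A: 278×306/564 = 150.8298
  No crash, OS B: 278×258/564 = 127.1702
Contributions (O − E)²/E:
  (225 − 155.1702)²/155.1702 = 31.4249
  (61 − 130.8298)²/130.8298 = 37.2713
  (81 − 150.8298)²/150.8298 = 32.3292
  (197 − 127.1702)²/127.1702 = 38.3439
χ² = 31.4249 + 37.2713 + 32.3292 + 38.3439 = 139.37

139.37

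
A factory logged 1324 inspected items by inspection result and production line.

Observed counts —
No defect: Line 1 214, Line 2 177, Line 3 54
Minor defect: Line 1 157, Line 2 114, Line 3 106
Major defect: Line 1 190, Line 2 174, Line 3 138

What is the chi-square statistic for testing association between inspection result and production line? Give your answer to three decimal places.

Row totals: 445, 377, 502. Column totals: 561, 465, 298. Grand total N = 1324.
Expected counts (row total × column total / N):
  No defect, Line 1: 445×561/1324 = 188.5536
  No defect, Line 2: 445×465/1324 = 156.2878
  No defect, Line 3: 445×298/1324 = 100.1586
  Minor defect, Line 1: 377×561/1324 = 159.7409
  Minor defect, Line 2: 377×465/1324 = 132.4056
  Minor defect, Line 3: 377×298/1324 = 84.8535
  Major defect, Line 1: 502×561/1324 = 212.7054
  Major defect, Line 2: 502×465/1324 = 176.3066
  Major defect, Line 3: 502×298/1324 = 112.9879
Contributions (O − E)²/E:
  (214 − 188.5536)²/188.5536 = 3.4341
  (177 − 156.2878)²/156.2878 = 2.7449
  (54 − 100.1586)²/100.1586 = 21.2724
  (157 − 159.7409)²/159.7409 = 0.0470
  (114 − 132.4056)²/132.4056 = 2.5585
  (106 − 84.8535)²/84.8535 = 5.2700
  (190 − 212.7054)²/212.7054 = 2.4237
  (174 − 176.3066)²/176.3066 = 0.0302
  (138 − 112.9879)²/112.9879 = 5.5369
χ² = 3.4341 + 2.7449 + 21.2724 + 0.0470 + 2.5585 + 5.2700 + 2.4237 + 0.0302 + 5.5369 = 43.318

43.318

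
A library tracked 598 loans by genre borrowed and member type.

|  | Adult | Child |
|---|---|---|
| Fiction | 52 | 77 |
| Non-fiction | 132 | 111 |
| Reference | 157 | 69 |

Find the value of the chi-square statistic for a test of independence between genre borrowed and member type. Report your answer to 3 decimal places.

29.712

Row totals: 129, 243, 226. Column totals: 341, 257. Grand total N = 598.
Expected counts (row total × column total / N):
  Fiction, Adult: 129×341/598 = 73.5602
  Fiction, Child: 129×257/598 = 55.4398
  Non-fiction, Adult: 243×341/598 = 138.5669
  Non-fiction, Child: 243×257/598 = 104.4331
  Reference, Adult: 226×341/598 = 128.8729
  Reference, Child: 226×257/598 = 97.1271
Contributions (O − E)²/E:
  (52 − 73.5602)²/73.5602 = 6.3192
  (77 − 55.4398)²/55.4398 = 8.3846
  (132 − 138.5669)²/138.5669 = 0.3112
  (111 − 104.4331)²/104.4331 = 0.4129
  (157 − 128.8729)²/128.8729 = 6.1389
  (69 − 97.1271)²/97.1271 = 8.1453
χ² = 6.3192 + 8.3846 + 0.3112 + 0.4129 + 6.1389 + 8.1453 = 29.712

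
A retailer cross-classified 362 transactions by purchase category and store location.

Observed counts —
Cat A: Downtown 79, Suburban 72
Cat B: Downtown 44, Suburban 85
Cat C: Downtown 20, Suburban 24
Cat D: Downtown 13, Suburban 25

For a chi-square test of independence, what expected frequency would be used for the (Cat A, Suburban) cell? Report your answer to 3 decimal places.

Row total (Cat A) = 151; column total (Suburban) = 206; grand total N = 362.
Expected count = (row total × column total) / N = 151 × 206 / 362 = 85.928.

85.928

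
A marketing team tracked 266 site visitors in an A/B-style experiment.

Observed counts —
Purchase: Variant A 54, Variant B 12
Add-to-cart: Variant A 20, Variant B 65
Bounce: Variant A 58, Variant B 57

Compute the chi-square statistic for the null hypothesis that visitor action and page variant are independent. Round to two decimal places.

50.55

Row totals: 66, 85, 115. Column totals: 132, 134. Grand total N = 266.
Expected counts (row total × column total / N):
  Purchase, Variant A: 66×132/266 = 32.7519
  Purchase, Variant B: 66×134/266 = 33.2481
  Add-to-cart, Variant A: 85×132/266 = 42.1805
  Add-to-cart, Variant B: 85×134/266 = 42.8195
  Bounce, Variant A: 115×132/266 = 57.0677
  Bounce, Variant B: 115×134/266 = 57.9323
Contributions (O − E)²/E:
  (54 − 32.7519)²/32.7519 = 13.7849
  (12 − 33.2481)²/33.2481 = 13.5792
  (20 − 42.1805)²/42.1805 = 11.6636
  (65 − 42.8195)²/42.8195 = 11.4895
  (58 − 57.0677)²/57.0677 = 0.0152
  (57 − 57.9323)²/57.9323 = 0.0150
χ² = 13.7849 + 13.5792 + 11.6636 + 11.4895 + 0.0152 + 0.0150 = 50.55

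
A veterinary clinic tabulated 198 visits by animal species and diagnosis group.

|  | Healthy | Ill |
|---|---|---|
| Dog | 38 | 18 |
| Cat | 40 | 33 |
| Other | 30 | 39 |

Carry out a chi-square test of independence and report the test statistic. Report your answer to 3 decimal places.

7.413

Row totals: 56, 73, 69. Column totals: 108, 90. Grand total N = 198.
Expected counts (row total × column total / N):
  Dog, Healthy: 56×108/198 = 30.5455
  Dog, Ill: 56×90/198 = 25.4545
  Cat, Healthy: 73×108/198 = 39.8182
  Cat, Ill: 73×90/198 = 33.1818
  Other, Healthy: 69×108/198 = 37.6364
  Other, Ill: 69×90/198 = 31.3636
Contributions (O − E)²/E:
  (38 − 30.5455)²/30.5455 = 1.8192
  (18 − 25.4545)²/25.4545 = 2.1831
  (40 − 39.8182)²/39.8182 = 0.0008
  (33 − 33.1818)²/33.1818 = 0.0010
  (30 − 37.6364)²/37.6364 = 1.5494
  (39 − 31.3636)²/31.3636 = 1.8593
χ² = 1.8192 + 2.1831 + 0.0008 + 0.0010 + 1.5494 + 1.8593 = 7.413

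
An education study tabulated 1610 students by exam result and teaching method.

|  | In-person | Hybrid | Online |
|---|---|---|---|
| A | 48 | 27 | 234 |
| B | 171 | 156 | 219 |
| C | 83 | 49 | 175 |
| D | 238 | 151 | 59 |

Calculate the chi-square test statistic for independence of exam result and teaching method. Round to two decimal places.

Row totals: 309, 546, 307, 448. Column totals: 540, 383, 687. Grand total N = 1610.
Expected counts (row total × column total / N):
  A, In-person: 309×540/1610 = 103.640
  A, Hybrid: 309×383/1610 = 73.507
  A, Online: 309×687/1610 = 131.853
  B, In-person: 546×540/1610 = 183.130
  B, Hybrid: 546×383/1610 = 129.887
  B, Online: 546×687/1610 = 232.983
  C, In-person: 307×540/1610 = 102.969
  C, Hybrid: 307×383/1610 = 73.032
  C, Online: 307×687/1610 = 130.999
  D, In-person: 448×540/1610 = 150.261
  D, Hybrid: 448×383/1610 = 106.574
  D, Online: 448×687/1610 = 191.165
Contributions (O − E)²/E:
  (48 − 103.640)²/103.640 = 29.8708
  (27 − 73.507)²/73.507 = 29.4244
  (234 − 131.853)²/131.853 = 79.1337
  (171 − 183.130)²/183.130 = 0.8035
  (156 − 129.887)²/129.887 = 5.2499
  (219 − 232.983)²/232.983 = 0.8392
  (83 − 102.969)²/102.969 = 3.8726
  (49 − 73.032)²/73.032 = 7.9080
  (175 − 130.999)²/130.999 = 14.7794
  (238 − 150.261)²/150.261 = 51.2317
  (151 − 106.574)²/106.574 = 18.5192
  (59 − 191.165)²/191.165 = 91.3744
χ² = 29.8708 + 29.4244 + 79.1337 + 0.8035 + 5.2499 + 0.8392 + 3.8726 + 7.9080 + 14.7794 + 51.2317 + 18.5192 + 91.3744 = 333.01

333.01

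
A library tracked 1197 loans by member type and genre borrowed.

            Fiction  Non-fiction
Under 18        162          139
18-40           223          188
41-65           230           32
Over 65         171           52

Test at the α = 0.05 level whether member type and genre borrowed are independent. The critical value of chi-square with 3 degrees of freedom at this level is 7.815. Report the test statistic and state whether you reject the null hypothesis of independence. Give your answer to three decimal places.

111.318; reject H₀

Row totals: 301, 411, 262, 223. Column totals: 786, 411. Grand total N = 1197.
Expected counts (row total × column total / N):
  Under 18, Fiction: 301×786/1197 = 197.64912
  Under 18, Non-fiction: 301×411/1197 = 103.35088
  18-40, Fiction: 411×786/1197 = 269.87970
  18-40, Non-fiction: 411×411/1197 = 141.12030
  41-65, Fiction: 262×786/1197 = 172.04010
  41-65, Non-fiction: 262×411/1197 = 89.95990
  Over 65, Fiction: 223×786/1197 = 146.43108
  Over 65, Non-fiction: 223×411/1197 = 76.56892
Contributions (O − E)²/E:
  (162 − 197.64912)²/197.64912 = 6.4299
  (139 − 103.35088)²/103.35088 = 12.2966
  (223 − 269.87970)²/269.87970 = 8.1433
  (188 − 141.12030)²/141.12030 = 15.5733
  (230 − 172.04010)²/172.04010 = 19.5266
  (32 − 89.95990)²/89.95990 = 37.3427
  (171 − 146.43108)²/146.43108 = 4.1223
  (52 − 76.56892)²/76.56892 = 7.8835
χ² = 6.4299 + 12.2966 + 8.1433 + 15.5733 + 19.5266 + 37.3427 + 4.1223 + 7.8835 = 111.318
df = (4−1)(2−1) = 3. Since 111.318 > 7.815, reject the null hypothesis of independence at α = 0.05.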